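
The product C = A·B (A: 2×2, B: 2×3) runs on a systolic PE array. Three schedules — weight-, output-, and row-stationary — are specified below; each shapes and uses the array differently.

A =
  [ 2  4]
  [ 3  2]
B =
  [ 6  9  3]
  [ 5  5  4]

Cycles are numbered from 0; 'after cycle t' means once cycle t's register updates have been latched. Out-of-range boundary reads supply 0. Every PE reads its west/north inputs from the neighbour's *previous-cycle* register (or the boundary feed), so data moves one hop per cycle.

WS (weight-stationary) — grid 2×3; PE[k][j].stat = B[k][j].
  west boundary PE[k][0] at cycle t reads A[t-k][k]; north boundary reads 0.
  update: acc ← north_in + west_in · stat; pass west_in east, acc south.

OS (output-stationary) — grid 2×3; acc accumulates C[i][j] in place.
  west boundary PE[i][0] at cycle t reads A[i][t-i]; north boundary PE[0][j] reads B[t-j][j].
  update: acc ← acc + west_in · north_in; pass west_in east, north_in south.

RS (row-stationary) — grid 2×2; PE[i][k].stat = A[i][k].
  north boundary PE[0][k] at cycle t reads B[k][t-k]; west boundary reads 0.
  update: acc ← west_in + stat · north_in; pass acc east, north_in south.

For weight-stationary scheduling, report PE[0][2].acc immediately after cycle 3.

PE[0][2].acc = 9

WS on a 2×3 grid — tracing PE[0][2] and its feeders:
  after 0 — PE[0][1] acc=0, pass-E 0, pass-S 0
  after 0 — PE[0][2] acc=0, pass-E 0, pass-S 0
  after 1 — PE[0][1] acc=18, pass-E 2, pass-S 18
  after 1 — PE[0][2] acc=0, pass-E 0, pass-S 0
  after 2 — PE[0][1] acc=27, pass-E 3, pass-S 27
  after 2 — PE[0][2] acc=6, pass-E 2, pass-S 6
  after 3 — PE[0][1] acc=0, pass-E 0, pass-S 0
  after 3 — PE[0][2] acc=9, pass-E 3, pass-S 9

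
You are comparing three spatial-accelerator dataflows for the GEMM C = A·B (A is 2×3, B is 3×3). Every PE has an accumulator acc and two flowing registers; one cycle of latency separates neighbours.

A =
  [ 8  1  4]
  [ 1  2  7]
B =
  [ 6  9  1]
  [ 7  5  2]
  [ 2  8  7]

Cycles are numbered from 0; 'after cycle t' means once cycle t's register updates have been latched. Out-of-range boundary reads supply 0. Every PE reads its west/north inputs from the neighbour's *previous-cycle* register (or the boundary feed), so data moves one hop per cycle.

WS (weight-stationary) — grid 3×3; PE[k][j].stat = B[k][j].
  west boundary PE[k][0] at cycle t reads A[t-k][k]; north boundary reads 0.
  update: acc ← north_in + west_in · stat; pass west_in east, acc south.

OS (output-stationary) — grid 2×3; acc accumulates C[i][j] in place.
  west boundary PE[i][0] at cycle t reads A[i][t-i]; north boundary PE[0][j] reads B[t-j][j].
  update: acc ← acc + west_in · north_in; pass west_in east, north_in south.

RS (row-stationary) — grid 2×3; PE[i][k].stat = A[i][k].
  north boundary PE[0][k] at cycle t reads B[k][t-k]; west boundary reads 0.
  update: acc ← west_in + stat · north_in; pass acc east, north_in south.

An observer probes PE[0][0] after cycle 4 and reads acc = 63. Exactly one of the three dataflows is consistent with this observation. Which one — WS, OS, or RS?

dataflow = OS

WS (3×3 grid), PE[0][0]:
  cycle 0: PE[0][0] → acc 48, east 8, south 48
  cycle 1: PE[0][0] → acc 6, east 1, south 6
  cycle 2: PE[0][0] → acc 0, east 0, south 0
  cycle 3: PE[0][0] → acc 0, east 0, south 0
  cycle 4: PE[0][0] → acc 0, east 0, south 0
OS (2×3 grid), PE[0][0]:
  cycle 0: PE[0][0] → acc 48, east 8, south 6
  cycle 1: PE[0][0] → acc 55, east 1, south 7
  cycle 2: PE[0][0] → acc 63, east 4, south 2
  cycle 3: PE[0][0] → acc 63, east 0, south 0
  cycle 4: PE[0][0] → acc 63, east 0, south 0
RS (2×3 grid), PE[0][0]:
  cycle 0: PE[0][0] → acc 48, east 48, south 6
  cycle 1: PE[0][0] → acc 72, east 72, south 9
  cycle 2: PE[0][0] → acc 8, east 8, south 1
  cycle 3: PE[0][0] → acc 0, east 0, south 0
  cycle 4: PE[0][0] → acc 0, east 0, south 0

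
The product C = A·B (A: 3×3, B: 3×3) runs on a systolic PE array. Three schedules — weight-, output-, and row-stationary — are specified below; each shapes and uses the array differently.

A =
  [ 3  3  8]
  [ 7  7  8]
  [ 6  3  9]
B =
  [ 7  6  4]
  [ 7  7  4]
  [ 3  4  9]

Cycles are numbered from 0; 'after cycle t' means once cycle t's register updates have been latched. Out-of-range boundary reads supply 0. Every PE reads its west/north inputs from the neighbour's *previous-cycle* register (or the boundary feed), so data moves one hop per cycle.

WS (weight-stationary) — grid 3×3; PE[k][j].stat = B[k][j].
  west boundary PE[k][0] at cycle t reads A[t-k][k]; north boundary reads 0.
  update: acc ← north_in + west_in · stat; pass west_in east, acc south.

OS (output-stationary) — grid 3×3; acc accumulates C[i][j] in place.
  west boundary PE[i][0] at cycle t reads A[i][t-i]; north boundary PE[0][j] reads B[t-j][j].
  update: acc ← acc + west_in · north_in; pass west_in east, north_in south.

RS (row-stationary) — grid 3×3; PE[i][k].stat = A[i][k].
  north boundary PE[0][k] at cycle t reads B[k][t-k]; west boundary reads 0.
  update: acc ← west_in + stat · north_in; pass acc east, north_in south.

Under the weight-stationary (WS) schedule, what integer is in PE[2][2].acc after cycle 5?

PE[2][2].acc = 128

WS 3×3: PE[2][2] cycle-by-cycle (with neighbour feeds):
  [0] (1,2) acc=0 (h:0 v:0)
  [0] (2,1) acc=0 (h:0 v:0)
  [0] (2,2) acc=0 (h:0 v:0)
  [1] (1,2) acc=0 (h:0 v:0)
  [1] (2,1) acc=0 (h:0 v:0)
  [1] (2,2) acc=0 (h:0 v:0)
  [2] (1,2) acc=0 (h:0 v:0)
  [2] (2,1) acc=0 (h:0 v:0)
  [2] (2,2) acc=0 (h:0 v:0)
  [3] (1,2) acc=24 (h:3 v:24)
  [3] (2,1) acc=71 (h:8 v:71)
  [3] (2,2) acc=0 (h:0 v:0)
  [4] (1,2) acc=56 (h:7 v:56)
  [4] (2,1) acc=123 (h:8 v:123)
  [4] (2,2) acc=96 (h:8 v:96)
  [5] (1,2) acc=36 (h:3 v:36)
  [5] (2,1) acc=93 (h:9 v:93)
  [5] (2,2) acc=128 (h:8 v:128)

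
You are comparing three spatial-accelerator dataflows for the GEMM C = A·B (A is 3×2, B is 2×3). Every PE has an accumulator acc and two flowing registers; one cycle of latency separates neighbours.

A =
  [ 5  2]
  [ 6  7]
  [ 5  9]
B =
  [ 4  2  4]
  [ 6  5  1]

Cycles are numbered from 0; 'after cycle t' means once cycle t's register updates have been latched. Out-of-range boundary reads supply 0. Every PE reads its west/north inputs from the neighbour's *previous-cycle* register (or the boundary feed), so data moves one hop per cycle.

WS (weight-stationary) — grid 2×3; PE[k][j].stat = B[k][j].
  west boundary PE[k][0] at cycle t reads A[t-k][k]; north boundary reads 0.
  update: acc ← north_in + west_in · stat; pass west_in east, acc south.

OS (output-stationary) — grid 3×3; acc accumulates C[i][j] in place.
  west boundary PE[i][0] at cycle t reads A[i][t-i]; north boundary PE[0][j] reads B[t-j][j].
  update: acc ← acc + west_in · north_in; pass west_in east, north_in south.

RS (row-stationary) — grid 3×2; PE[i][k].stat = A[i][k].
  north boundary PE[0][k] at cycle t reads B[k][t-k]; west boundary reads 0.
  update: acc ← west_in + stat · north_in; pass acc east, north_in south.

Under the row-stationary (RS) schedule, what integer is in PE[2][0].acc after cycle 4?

PE[2][0].acc = 20

RS 3×2: PE[2][0] cycle-by-cycle (with neighbour feeds):
  0: (1,0).acc=0  regs=<0,0>
  0: (2,0).acc=0  regs=<0,0>
  1: (1,0).acc=24  regs=<24,4>
  1: (2,0).acc=0  regs=<0,0>
  2: (1,0).acc=12  regs=<12,2>
  2: (2,0).acc=20  regs=<20,4>
  3: (1,0).acc=24  regs=<24,4>
  3: (2,0).acc=10  regs=<10,2>
  4: (1,0).acc=0  regs=<0,0>
  4: (2,0).acc=20  regs=<20,4>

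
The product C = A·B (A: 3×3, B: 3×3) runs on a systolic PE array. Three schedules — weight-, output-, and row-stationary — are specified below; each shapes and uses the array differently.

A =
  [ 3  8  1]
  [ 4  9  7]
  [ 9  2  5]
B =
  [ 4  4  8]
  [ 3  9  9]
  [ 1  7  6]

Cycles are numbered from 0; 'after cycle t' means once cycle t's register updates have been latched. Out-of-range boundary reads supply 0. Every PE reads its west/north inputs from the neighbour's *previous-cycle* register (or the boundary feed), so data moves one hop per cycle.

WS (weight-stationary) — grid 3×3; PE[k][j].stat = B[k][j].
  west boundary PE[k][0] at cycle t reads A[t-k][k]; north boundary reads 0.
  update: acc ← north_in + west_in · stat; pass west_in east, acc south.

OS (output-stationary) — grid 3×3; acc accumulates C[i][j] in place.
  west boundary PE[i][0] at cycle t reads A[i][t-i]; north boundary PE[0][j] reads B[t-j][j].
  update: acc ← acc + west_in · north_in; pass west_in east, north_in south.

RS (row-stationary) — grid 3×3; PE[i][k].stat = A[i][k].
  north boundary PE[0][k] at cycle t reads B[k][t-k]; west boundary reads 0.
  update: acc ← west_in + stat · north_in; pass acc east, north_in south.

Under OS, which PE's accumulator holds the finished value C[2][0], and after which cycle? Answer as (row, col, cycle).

OS: C[2][0] accumulates in PE[2][0]:
  cycle 0: PE[2][0] → acc 0, east 0, south 0
  cycle 1: PE[2][0] → acc 0, east 0, south 0
  cycle 2: PE[2][0] → acc 36, east 9, south 4
  cycle 3: PE[2][0] → acc 42, east 2, south 3
  cycle 4: PE[2][0] → acc 47, east 5, south 1

(row, col, cycle) = (2, 0, 4)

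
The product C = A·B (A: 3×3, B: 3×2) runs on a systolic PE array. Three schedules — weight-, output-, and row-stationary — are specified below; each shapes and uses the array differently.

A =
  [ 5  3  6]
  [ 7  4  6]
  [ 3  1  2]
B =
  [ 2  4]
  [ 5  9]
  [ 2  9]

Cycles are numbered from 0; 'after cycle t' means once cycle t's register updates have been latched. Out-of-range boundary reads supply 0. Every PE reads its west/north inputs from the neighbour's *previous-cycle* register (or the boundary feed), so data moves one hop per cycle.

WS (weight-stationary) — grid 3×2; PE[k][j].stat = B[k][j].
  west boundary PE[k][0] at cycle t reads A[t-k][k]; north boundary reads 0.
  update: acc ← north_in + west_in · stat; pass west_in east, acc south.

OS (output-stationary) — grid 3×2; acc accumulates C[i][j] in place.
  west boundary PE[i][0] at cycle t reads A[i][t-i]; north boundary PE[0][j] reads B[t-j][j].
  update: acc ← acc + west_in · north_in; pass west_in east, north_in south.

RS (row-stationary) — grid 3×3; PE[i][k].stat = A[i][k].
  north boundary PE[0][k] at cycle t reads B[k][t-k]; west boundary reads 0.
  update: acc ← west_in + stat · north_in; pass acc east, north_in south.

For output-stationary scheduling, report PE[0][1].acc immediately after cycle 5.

PE[0][1].acc = 101

OS on a 3×2 grid — tracing PE[0][1] and its feeders:
  t=0 PE[0][0]: acc=10 h=5 v=2
  t=0 PE[0][1]: acc=0 h=0 v=0
  t=1 PE[0][0]: acc=25 h=3 v=5
  t=1 PE[0][1]: acc=20 h=5 v=4
  t=2 PE[0][0]: acc=37 h=6 v=2
  t=2 PE[0][1]: acc=47 h=3 v=9
  t=3 PE[0][0]: acc=37 h=0 v=0
  t=3 PE[0][1]: acc=101 h=6 v=9
  t=4 PE[0][0]: acc=37 h=0 v=0
  t=4 PE[0][1]: acc=101 h=0 v=0
  t=5 PE[0][0]: acc=37 h=0 v=0
  t=5 PE[0][1]: acc=101 h=0 v=0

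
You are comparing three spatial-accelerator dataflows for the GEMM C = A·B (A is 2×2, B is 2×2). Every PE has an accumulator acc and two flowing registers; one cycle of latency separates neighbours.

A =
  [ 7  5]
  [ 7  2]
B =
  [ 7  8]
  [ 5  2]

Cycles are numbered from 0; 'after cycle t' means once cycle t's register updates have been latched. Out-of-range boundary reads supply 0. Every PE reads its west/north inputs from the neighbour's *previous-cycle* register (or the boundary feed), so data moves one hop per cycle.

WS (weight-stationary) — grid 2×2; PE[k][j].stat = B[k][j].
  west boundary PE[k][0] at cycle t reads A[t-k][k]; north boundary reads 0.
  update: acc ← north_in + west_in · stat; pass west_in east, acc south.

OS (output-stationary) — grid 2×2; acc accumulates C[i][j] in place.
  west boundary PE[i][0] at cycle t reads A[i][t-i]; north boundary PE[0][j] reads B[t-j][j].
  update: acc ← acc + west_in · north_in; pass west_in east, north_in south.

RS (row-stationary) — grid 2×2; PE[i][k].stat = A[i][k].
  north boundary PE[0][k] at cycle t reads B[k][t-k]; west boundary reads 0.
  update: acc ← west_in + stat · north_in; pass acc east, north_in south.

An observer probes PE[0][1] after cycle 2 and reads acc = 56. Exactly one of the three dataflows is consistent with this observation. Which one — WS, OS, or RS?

WS (2×2 grid), PE[0][1]:
  t=0 PE[0][1]: acc=0 h=0 v=0
  t=1 PE[0][1]: acc=56 h=7 v=56
  t=2 PE[0][1]: acc=56 h=7 v=56
OS (2×2 grid), PE[0][1]:
  t=0 PE[0][1]: acc=0 h=0 v=0
  t=1 PE[0][1]: acc=56 h=7 v=8
  t=2 PE[0][1]: acc=66 h=5 v=2
RS (2×2 grid), PE[0][1]:
  t=0 PE[0][1]: acc=0 h=0 v=0
  t=1 PE[0][1]: acc=74 h=74 v=5
  t=2 PE[0][1]: acc=66 h=66 v=2

dataflow = WS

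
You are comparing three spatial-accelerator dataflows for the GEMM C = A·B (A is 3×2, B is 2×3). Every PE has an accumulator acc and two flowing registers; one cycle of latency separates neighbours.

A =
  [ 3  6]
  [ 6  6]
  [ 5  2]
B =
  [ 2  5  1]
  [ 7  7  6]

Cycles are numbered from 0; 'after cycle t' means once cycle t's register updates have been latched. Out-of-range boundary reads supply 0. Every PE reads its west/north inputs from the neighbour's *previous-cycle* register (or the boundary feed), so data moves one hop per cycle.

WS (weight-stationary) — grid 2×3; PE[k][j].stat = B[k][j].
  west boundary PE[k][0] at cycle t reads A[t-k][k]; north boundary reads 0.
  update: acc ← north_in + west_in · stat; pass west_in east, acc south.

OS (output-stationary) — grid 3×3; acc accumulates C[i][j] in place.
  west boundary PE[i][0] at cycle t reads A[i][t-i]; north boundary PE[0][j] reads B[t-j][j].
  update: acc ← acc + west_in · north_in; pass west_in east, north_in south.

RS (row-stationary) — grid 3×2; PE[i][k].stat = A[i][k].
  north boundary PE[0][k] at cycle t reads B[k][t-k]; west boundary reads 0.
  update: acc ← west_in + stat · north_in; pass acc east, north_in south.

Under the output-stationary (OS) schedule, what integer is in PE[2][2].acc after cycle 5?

PE[2][2].acc = 17

OS (3×3). Following PE[2][2] plus its west/north inputs:
  c0 r1c2: 0 / 0 / 0
  c0 r2c1: 0 / 0 / 0
  c0 r2c2: 0 / 0 / 0
  c1 r1c2: 0 / 0 / 0
  c1 r2c1: 0 / 0 / 0
  c1 r2c2: 0 / 0 / 0
  c2 r1c2: 0 / 0 / 0
  c2 r2c1: 0 / 0 / 0
  c2 r2c2: 0 / 0 / 0
  c3 r1c2: 6 / 6 / 1
  c3 r2c1: 25 / 5 / 5
  c3 r2c2: 0 / 0 / 0
  c4 r1c2: 42 / 6 / 6
  c4 r2c1: 39 / 2 / 7
  c4 r2c2: 5 / 5 / 1
  c5 r1c2: 42 / 0 / 0
  c5 r2c1: 39 / 0 / 0
  c5 r2c2: 17 / 2 / 6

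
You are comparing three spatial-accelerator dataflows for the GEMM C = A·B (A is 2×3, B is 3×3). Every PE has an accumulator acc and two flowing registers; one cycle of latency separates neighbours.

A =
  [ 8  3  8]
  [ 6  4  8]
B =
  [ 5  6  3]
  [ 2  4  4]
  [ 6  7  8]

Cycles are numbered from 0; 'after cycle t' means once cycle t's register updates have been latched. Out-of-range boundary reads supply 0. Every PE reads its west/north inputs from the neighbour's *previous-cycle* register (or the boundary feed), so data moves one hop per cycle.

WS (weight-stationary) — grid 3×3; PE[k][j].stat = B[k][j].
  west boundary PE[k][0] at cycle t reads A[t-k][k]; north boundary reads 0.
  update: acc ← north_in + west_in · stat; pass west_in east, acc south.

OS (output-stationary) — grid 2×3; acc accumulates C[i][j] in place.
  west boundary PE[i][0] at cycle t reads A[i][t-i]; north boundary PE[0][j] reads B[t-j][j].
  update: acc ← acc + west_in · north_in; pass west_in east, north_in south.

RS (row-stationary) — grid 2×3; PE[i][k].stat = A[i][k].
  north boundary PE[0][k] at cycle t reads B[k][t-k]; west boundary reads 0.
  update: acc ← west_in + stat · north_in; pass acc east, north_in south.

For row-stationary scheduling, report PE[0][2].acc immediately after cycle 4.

RS (2×3). Following PE[0][2] plus its west/north inputs:
  [0] (0,1) acc=0 (h:0 v:0)
  [0] (0,2) acc=0 (h:0 v:0)
  [1] (0,1) acc=46 (h:46 v:2)
  [1] (0,2) acc=0 (h:0 v:0)
  [2] (0,1) acc=60 (h:60 v:4)
  [2] (0,2) acc=94 (h:94 v:6)
  [3] (0,1) acc=36 (h:36 v:4)
  [3] (0,2) acc=116 (h:116 v:7)
  [4] (0,1) acc=0 (h:0 v:0)
  [4] (0,2) acc=100 (h:100 v:8)

PE[0][2].acc = 100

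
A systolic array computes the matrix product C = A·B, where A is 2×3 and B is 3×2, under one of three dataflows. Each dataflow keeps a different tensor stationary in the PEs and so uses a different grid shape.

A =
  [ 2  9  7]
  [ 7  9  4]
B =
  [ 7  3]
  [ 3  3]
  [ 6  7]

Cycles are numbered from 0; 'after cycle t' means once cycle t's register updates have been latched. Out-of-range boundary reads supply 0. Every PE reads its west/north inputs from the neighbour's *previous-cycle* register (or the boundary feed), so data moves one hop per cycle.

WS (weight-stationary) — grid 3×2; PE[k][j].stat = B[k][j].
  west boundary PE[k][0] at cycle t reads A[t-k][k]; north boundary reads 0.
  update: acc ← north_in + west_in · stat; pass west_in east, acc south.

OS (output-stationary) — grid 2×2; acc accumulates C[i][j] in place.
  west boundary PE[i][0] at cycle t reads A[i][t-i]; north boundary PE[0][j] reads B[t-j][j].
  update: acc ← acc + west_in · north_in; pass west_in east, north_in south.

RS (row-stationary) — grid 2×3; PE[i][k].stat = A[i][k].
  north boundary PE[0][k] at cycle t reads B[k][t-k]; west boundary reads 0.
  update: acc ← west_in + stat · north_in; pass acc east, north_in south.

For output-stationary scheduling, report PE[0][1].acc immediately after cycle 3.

PE[0][1].acc = 82

OS (2×2). Following PE[0][1] plus its west/north inputs:
  step 0 · PE0,0: acc=14; fwd→2 fwd↓7
  step 0 · PE0,1: acc=0; fwd→0 fwd↓0
  step 1 · PE0,0: acc=41; fwd→9 fwd↓3
  step 1 · PE0,1: acc=6; fwd→2 fwd↓3
  step 2 · PE0,0: acc=83; fwd→7 fwd↓6
  step 2 · PE0,1: acc=33; fwd→9 fwd↓3
  step 3 · PE0,0: acc=83; fwd→0 fwd↓0
  step 3 · PE0,1: acc=82; fwd→7 fwd↓7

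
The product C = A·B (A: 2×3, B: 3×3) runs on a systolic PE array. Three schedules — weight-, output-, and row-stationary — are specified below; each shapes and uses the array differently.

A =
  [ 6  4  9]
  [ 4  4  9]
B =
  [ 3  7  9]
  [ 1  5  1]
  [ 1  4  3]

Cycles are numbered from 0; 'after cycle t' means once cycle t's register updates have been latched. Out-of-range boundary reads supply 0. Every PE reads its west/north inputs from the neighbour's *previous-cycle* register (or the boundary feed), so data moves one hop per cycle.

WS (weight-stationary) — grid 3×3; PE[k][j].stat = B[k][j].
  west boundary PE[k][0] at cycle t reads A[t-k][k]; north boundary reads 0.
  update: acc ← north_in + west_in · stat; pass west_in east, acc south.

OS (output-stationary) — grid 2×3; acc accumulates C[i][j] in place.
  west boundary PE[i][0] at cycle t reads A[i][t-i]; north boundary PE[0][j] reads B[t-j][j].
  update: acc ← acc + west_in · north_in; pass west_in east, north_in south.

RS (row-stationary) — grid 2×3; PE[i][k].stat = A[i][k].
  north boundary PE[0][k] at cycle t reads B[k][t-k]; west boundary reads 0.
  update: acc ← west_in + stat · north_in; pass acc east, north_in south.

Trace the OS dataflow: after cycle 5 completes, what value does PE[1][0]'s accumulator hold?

OS (2×3). Following PE[1][0] plus its west/north inputs:
  [0] (0,0) acc=18 (h:6 v:3)
  [0] (1,0) acc=0 (h:0 v:0)
  [1] (0,0) acc=22 (h:4 v:1)
  [1] (1,0) acc=12 (h:4 v:3)
  [2] (0,0) acc=31 (h:9 v:1)
  [2] (1,0) acc=16 (h:4 v:1)
  [3] (0,0) acc=31 (h:0 v:0)
  [3] (1,0) acc=25 (h:9 v:1)
  [4] (0,0) acc=31 (h:0 v:0)
  [4] (1,0) acc=25 (h:0 v:0)
  [5] (0,0) acc=31 (h:0 v:0)
  [5] (1,0) acc=25 (h:0 v:0)

PE[1][0].acc = 25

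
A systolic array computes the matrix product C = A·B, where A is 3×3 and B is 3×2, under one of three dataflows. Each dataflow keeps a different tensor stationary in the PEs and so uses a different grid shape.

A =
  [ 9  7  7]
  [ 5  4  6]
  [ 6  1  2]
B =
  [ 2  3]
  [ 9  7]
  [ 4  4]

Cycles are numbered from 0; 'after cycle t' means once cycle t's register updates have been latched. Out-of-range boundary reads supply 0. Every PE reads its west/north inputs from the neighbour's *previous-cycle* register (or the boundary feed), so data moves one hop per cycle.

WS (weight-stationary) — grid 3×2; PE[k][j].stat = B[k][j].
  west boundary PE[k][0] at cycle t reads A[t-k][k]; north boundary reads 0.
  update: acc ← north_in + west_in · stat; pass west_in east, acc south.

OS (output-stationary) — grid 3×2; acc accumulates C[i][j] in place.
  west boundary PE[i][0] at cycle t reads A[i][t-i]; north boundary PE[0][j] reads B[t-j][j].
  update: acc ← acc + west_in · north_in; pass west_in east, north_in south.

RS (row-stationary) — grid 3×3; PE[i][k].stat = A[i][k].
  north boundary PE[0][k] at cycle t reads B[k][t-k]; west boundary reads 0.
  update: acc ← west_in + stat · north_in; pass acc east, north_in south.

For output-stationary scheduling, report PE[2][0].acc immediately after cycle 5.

OS 3×2: PE[2][0] cycle-by-cycle (with neighbour feeds):
  step 0 · PE1,0: acc=0; fwd→0 fwd↓0
  step 0 · PE2,0: acc=0; fwd→0 fwd↓0
  step 1 · PE1,0: acc=10; fwd→5 fwd↓2
  step 1 · PE2,0: acc=0; fwd→0 fwd↓0
  step 2 · PE1,0: acc=46; fwd→4 fwd↓9
  step 2 · PE2,0: acc=12; fwd→6 fwd↓2
  step 3 · PE1,0: acc=70; fwd→6 fwd↓4
  step 3 · PE2,0: acc=21; fwd→1 fwd↓9
  step 4 · PE1,0: acc=70; fwd→0 fwd↓0
  step 4 · PE2,0: acc=29; fwd→2 fwd↓4
  step 5 · PE1,0: acc=70; fwd→0 fwd↓0
  step 5 · PE2,0: acc=29; fwd→0 fwd↓0

PE[2][0].acc = 29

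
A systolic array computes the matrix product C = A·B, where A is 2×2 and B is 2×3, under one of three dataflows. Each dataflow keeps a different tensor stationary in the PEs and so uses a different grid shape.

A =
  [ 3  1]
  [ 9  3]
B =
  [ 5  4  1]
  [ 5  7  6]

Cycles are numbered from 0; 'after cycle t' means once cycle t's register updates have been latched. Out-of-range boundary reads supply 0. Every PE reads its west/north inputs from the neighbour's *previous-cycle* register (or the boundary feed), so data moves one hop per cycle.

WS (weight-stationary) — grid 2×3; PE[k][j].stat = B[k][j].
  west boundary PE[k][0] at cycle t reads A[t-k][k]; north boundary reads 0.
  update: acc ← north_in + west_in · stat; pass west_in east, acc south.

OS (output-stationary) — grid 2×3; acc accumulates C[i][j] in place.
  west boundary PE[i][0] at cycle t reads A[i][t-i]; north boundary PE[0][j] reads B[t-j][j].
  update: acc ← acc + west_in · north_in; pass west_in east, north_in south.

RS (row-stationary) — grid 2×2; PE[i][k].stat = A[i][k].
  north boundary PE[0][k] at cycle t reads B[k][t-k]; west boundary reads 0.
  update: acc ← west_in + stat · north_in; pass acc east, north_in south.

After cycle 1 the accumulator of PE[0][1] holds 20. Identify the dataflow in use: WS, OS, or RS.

dataflow = RS

— WS: 2×3; PE[0][1] trace:
  @0  [0,1]  acc 0  |  →0  ↓0
  @1  [0,1]  acc 12  |  →3  ↓12
— OS: 2×3; PE[0][1] trace:
  @0  [0,1]  acc 0  |  →0  ↓0
  @1  [0,1]  acc 12  |  →3  ↓4
— RS: 2×2; PE[0][1] trace:
  @0  [0,1]  acc 0  |  →0  ↓0
  @1  [0,1]  acc 20  |  →20  ↓5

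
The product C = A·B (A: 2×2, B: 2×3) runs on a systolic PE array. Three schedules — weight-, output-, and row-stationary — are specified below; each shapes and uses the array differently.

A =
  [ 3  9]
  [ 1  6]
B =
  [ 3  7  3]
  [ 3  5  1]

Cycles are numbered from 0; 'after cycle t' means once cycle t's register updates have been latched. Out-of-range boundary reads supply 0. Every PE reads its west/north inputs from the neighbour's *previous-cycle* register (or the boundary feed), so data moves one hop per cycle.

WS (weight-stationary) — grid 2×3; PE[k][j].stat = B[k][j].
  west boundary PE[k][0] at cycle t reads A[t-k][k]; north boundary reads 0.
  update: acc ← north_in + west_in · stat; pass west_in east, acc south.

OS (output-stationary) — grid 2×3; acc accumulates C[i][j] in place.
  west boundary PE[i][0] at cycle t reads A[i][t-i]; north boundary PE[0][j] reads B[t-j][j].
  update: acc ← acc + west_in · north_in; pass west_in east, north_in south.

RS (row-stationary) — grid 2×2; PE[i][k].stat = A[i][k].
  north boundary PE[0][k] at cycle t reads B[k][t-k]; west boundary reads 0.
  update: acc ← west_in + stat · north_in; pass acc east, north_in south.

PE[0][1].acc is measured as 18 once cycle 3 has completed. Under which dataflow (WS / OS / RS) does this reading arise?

WS [2×3] PE[0][1] across cycles:
  step 0 · PE0,1: acc=0; fwd→0 fwd↓0
  step 1 · PE0,1: acc=21; fwd→3 fwd↓21
  step 2 · PE0,1: acc=7; fwd→1 fwd↓7
  step 3 · PE0,1: acc=0; fwd→0 fwd↓0
OS [2×3] PE[0][1] across cycles:
  step 0 · PE0,1: acc=0; fwd→0 fwd↓0
  step 1 · PE0,1: acc=21; fwd→3 fwd↓7
  step 2 · PE0,1: acc=66; fwd→9 fwd↓5
  step 3 · PE0,1: acc=66; fwd→0 fwd↓0
RS [2×2] PE[0][1] across cycles:
  step 0 · PE0,1: acc=0; fwd→0 fwd↓0
  step 1 · PE0,1: acc=36; fwd→36 fwd↓3
  step 2 · PE0,1: acc=66; fwd→66 fwd↓5
  step 3 · PE0,1: acc=18; fwd→18 fwd↓1

dataflow = RS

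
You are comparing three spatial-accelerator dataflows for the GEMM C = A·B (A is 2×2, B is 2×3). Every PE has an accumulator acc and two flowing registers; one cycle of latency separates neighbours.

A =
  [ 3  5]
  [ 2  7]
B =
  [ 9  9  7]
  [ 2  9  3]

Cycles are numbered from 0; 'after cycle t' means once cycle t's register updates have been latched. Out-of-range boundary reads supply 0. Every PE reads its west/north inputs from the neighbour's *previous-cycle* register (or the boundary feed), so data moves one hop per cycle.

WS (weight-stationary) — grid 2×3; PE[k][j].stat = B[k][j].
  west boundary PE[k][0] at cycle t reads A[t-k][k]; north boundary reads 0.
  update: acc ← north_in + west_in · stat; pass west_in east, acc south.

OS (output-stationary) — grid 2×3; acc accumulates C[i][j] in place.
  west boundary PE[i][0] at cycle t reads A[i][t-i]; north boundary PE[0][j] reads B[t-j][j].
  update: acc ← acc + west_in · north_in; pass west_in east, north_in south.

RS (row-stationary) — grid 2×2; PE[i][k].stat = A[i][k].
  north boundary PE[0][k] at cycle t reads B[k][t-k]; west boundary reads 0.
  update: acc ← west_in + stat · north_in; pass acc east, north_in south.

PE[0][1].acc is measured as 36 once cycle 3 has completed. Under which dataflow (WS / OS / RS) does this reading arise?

dataflow = RS

— WS: 2×3; PE[0][1] trace:
  [0] (0,1) acc=0 (h:0 v:0)
  [1] (0,1) acc=27 (h:3 v:27)
  [2] (0,1) acc=18 (h:2 v:18)
  [3] (0,1) acc=0 (h:0 v:0)
— OS: 2×3; PE[0][1] trace:
  [0] (0,1) acc=0 (h:0 v:0)
  [1] (0,1) acc=27 (h:3 v:9)
  [2] (0,1) acc=72 (h:5 v:9)
  [3] (0,1) acc=72 (h:0 v:0)
— RS: 2×2; PE[0][1] trace:
  [0] (0,1) acc=0 (h:0 v:0)
  [1] (0,1) acc=37 (h:37 v:2)
  [2] (0,1) acc=72 (h:72 v:9)
  [3] (0,1) acc=36 (h:36 v:3)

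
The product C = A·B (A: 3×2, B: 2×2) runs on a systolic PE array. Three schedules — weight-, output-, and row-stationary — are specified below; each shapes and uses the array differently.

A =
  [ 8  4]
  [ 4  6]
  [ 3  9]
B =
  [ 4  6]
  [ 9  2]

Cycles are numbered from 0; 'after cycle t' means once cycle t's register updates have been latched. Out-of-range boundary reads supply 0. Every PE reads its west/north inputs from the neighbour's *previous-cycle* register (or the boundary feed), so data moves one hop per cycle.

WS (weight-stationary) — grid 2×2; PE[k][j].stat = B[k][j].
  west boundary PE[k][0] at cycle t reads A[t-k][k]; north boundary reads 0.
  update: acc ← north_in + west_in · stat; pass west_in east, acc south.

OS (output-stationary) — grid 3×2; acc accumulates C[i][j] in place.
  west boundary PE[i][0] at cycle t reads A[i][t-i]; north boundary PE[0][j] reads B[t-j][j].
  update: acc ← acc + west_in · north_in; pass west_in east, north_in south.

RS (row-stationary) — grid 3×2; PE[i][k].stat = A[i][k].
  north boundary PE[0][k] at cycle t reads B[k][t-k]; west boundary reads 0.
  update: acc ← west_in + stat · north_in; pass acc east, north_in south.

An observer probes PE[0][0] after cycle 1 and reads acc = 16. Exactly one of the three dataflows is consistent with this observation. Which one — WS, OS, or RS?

dataflow = WS

WS [2×2] PE[0][0] across cycles:
  @0  [0,0]  acc 32  |  →8  ↓32
  @1  [0,0]  acc 16  |  →4  ↓16
OS [3×2] PE[0][0] across cycles:
  @0  [0,0]  acc 32  |  →8  ↓4
  @1  [0,0]  acc 68  |  →4  ↓9
RS [3×2] PE[0][0] across cycles:
  @0  [0,0]  acc 32  |  →32  ↓4
  @1  [0,0]  acc 48  |  →48  ↓6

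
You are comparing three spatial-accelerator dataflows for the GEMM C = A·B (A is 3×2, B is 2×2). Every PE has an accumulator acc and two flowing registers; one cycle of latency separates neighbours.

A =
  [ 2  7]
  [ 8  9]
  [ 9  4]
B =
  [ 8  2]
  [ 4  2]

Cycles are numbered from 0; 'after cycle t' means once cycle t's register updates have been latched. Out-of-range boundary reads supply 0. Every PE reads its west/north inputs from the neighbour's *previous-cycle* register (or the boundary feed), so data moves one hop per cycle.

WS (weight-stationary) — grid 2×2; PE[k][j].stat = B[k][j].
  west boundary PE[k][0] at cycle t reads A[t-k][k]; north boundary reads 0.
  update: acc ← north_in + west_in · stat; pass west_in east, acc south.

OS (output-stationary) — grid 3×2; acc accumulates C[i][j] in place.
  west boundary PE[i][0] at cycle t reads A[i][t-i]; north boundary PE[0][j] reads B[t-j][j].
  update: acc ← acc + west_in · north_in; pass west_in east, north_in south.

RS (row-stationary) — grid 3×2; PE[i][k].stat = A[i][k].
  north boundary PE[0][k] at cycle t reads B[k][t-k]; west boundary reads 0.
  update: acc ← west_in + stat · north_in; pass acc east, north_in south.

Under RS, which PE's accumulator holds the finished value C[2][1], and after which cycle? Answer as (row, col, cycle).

(row, col, cycle) = (2, 1, 4)

Under RS, C[2][1] lands at PE[2][1]:
  @0  [2,1]  acc 0  |  →0  ↓0
  @1  [2,1]  acc 0  |  →0  ↓0
  @2  [2,1]  acc 0  |  →0  ↓0
  @3  [2,1]  acc 88  |  →88  ↓4
  @4  [2,1]  acc 26  |  →26  ↓2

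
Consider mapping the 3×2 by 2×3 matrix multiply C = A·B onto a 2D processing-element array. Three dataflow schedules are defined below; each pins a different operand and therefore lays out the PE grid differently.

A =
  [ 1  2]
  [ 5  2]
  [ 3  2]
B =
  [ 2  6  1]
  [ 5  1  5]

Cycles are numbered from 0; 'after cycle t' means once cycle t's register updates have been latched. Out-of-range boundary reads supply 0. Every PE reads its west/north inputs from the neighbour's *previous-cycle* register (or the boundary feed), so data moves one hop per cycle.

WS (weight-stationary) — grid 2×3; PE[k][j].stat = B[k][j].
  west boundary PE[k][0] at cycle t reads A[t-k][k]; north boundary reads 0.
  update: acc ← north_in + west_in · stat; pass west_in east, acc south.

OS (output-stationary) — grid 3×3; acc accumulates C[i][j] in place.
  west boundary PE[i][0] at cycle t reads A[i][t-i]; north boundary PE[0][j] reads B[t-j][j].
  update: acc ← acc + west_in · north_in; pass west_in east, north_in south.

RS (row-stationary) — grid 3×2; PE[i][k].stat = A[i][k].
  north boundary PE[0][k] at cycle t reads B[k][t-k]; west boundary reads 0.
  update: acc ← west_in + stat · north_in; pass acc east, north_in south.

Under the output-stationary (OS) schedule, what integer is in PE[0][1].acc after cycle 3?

Tracing OS — 3×3 array, target PE[0][1]:
  @0  [0,0]  acc 2  |  →1  ↓2
  @0  [0,1]  acc 0  |  →0  ↓0
  @1  [0,0]  acc 12  |  →2  ↓5
  @1  [0,1]  acc 6  |  →1  ↓6
  @2  [0,0]  acc 12  |  →0  ↓0
  @2  [0,1]  acc 8  |  →2  ↓1
  @3  [0,0]  acc 12  |  →0  ↓0
  @3  [0,1]  acc 8  |  →0  ↓0

PE[0][1].acc = 8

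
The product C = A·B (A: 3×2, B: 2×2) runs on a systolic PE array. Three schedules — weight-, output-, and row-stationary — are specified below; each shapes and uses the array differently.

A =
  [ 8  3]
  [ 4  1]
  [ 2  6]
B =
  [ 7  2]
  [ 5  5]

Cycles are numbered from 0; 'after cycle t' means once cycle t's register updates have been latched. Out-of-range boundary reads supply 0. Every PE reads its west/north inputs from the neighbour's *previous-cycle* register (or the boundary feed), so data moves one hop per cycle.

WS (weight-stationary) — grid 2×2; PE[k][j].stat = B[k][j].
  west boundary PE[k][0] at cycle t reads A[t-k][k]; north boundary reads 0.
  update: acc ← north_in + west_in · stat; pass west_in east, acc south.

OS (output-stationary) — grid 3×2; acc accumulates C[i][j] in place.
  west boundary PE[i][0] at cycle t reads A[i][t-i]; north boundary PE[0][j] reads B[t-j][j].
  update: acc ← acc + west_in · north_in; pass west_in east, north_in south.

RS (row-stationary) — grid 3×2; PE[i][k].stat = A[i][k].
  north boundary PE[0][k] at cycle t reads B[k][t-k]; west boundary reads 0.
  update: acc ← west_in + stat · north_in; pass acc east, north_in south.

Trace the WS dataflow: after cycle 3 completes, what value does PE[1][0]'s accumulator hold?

WS 2×2: PE[1][0] cycle-by-cycle (with neighbour feeds):
  0: (0,0).acc=56  regs=<8,56>
  0: (1,0).acc=0  regs=<0,0>
  1: (0,0).acc=28  regs=<4,28>
  1: (1,0).acc=71  regs=<3,71>
  2: (0,0).acc=14  regs=<2,14>
  2: (1,0).acc=33  regs=<1,33>
  3: (0,0).acc=0  regs=<0,0>
  3: (1,0).acc=44  regs=<6,44>

PE[1][0].acc = 44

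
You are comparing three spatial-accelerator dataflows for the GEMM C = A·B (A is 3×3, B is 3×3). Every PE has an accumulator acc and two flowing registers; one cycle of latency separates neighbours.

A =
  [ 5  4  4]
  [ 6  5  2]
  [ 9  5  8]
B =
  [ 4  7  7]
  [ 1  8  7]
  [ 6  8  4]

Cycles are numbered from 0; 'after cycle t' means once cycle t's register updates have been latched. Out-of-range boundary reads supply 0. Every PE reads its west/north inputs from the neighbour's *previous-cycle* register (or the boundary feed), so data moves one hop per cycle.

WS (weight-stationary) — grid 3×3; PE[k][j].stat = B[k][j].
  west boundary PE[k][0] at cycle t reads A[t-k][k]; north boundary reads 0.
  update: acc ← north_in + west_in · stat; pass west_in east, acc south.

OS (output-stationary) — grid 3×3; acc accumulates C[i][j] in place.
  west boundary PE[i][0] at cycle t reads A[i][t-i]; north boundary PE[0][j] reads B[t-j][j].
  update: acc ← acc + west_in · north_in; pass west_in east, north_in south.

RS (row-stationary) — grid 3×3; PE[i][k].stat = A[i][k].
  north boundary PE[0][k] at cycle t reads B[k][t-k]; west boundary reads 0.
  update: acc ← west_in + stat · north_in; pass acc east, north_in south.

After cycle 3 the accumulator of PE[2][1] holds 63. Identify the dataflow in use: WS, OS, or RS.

WS [3×3] PE[2][1] across cycles:
  cycle 0: PE[2][1] → acc 0, east 0, south 0
  cycle 1: PE[2][1] → acc 0, east 0, south 0
  cycle 2: PE[2][1] → acc 0, east 0, south 0
  cycle 3: PE[2][1] → acc 99, east 4, south 99
OS [3×3] PE[2][1] across cycles:
  cycle 0: PE[2][1] → acc 0, east 0, south 0
  cycle 1: PE[2][1] → acc 0, east 0, south 0
  cycle 2: PE[2][1] → acc 0, east 0, south 0
  cycle 3: PE[2][1] → acc 63, east 9, south 7
RS [3×3] PE[2][1] across cycles:
  cycle 0: PE[2][1] → acc 0, east 0, south 0
  cycle 1: PE[2][1] → acc 0, east 0, south 0
  cycle 2: PE[2][1] → acc 0, east 0, south 0
  cycle 3: PE[2][1] → acc 41, east 41, south 1

dataflow = OS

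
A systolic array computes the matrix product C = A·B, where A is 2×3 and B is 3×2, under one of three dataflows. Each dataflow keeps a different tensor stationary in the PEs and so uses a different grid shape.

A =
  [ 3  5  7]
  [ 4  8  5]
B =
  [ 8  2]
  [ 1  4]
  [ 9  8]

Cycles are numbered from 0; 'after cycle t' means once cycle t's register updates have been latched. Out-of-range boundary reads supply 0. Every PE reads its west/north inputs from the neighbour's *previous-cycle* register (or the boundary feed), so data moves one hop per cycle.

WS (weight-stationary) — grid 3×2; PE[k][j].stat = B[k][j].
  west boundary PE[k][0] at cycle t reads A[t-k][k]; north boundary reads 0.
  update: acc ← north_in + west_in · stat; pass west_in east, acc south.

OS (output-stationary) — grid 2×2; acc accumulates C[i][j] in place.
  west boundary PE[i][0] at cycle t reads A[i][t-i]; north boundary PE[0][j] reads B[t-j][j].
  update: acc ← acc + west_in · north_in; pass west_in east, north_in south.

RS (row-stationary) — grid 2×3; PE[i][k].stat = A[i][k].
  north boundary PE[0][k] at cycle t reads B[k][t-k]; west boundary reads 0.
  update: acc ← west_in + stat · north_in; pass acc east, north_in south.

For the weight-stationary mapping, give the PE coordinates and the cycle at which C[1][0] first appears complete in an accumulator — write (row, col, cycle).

(row, col, cycle) = (2, 0, 3)

Under WS, C[1][0] lands at PE[2][0]:
  @0  [2,0]  acc 0  |  →0  ↓0
  @1  [2,0]  acc 0  |  →0  ↓0
  @2  [2,0]  acc 92  |  →7  ↓92
  @3  [2,0]  acc 85  |  →5  ↓85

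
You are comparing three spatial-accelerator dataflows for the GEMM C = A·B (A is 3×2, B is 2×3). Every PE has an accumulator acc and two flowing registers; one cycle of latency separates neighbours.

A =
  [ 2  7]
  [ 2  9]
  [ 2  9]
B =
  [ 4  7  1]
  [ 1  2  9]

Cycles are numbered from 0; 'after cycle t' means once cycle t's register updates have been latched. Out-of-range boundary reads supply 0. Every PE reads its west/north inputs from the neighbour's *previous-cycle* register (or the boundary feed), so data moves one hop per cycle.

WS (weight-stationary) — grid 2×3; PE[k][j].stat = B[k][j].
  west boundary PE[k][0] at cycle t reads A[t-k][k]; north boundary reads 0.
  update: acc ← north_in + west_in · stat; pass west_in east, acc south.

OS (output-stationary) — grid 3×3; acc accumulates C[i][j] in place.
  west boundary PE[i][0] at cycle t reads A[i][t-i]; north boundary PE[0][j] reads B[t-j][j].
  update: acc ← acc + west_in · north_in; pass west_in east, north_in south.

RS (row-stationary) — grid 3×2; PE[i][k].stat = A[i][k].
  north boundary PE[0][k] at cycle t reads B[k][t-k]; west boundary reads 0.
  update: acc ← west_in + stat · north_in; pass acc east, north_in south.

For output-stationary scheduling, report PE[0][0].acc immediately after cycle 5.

Tracing OS — 3×3 array, target PE[0][0]:
  [0] (0,0) acc=8 (h:2 v:4)
  [1] (0,0) acc=15 (h:7 v:1)
  [2] (0,0) acc=15 (h:0 v:0)
  [3] (0,0) acc=15 (h:0 v:0)
  [4] (0,0) acc=15 (h:0 v:0)
  [5] (0,0) acc=15 (h:0 v:0)

PE[0][0].acc = 15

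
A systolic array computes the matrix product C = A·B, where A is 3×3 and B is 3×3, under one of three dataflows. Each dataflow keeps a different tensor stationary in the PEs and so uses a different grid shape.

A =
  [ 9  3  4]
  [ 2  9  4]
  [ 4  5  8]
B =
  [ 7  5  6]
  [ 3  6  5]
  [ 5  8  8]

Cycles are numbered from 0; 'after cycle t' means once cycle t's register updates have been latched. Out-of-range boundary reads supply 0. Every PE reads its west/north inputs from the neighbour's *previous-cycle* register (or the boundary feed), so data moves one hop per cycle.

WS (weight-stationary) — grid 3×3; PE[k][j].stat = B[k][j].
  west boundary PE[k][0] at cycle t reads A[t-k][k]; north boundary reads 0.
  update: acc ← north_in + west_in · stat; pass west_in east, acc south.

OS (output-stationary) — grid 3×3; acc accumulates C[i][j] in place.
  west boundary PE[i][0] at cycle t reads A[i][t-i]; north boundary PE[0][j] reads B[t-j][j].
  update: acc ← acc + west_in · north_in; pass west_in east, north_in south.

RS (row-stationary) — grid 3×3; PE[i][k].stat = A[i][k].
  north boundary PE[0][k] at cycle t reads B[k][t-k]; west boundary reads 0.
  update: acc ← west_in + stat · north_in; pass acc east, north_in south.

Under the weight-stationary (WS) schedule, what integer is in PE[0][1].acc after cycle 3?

PE[0][1].acc = 20

Tracing WS — 3×3 array, target PE[0][1]:
  after 0 — PE[0][0] acc=63, pass-E 9, pass-S 63
  after 0 — PE[0][1] acc=0, pass-E 0, pass-S 0
  after 1 — PE[0][0] acc=14, pass-E 2, pass-S 14
  after 1 — PE[0][1] acc=45, pass-E 9, pass-S 45
  after 2 — PE[0][0] acc=28, pass-E 4, pass-S 28
  after 2 — PE[0][1] acc=10, pass-E 2, pass-S 10
  after 3 — PE[0][0] acc=0, pass-E 0, pass-S 0
  after 3 — PE[0][1] acc=20, pass-E 4, pass-S 20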